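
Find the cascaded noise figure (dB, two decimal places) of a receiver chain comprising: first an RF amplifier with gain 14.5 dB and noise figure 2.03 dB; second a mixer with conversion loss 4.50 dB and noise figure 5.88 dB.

Convert to linear (a loss of L dB is a gain of −L dB): F_i = 10^(NF_i/10), G_i = 10^(G_i,dB/10)
  Stage 1: F_1 = 10^(2.03/10) = 1.596, G_1 = 10^(14.5/10) = 28.18
  Stage 2: F_2 = 10^(5.88/10) = 3.873, G_2 = 10^(−4.50/10) = 0.3548
Friis cascade:
  F = 1.596 + (3.873 − 1)/28.18 = 1.698
NF = 10 log₁₀(1.698) = 2.30 dB

2.30 dB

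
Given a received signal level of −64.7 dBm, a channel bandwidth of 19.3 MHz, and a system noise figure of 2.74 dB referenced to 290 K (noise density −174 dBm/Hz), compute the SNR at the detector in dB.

Noise floor: N = −174 + 10 log₁₀(B) + NF
10 log₁₀(1.93×10⁷) = 72.86 dB
N = −174 + 72.86 + 2.74 = −98.40 dBm
SNR = P_sig − N = −64.7 − (−98.40) = 33.70 dB → 33.7 dB

33.7 dB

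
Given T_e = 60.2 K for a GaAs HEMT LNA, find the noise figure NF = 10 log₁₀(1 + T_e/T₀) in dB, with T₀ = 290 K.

0.819 dB

F = 1 + T_e/T₀ = 1 + 60.2/290 = 1.20759
NF = 10 log₁₀(1.20759) = 0.819 dB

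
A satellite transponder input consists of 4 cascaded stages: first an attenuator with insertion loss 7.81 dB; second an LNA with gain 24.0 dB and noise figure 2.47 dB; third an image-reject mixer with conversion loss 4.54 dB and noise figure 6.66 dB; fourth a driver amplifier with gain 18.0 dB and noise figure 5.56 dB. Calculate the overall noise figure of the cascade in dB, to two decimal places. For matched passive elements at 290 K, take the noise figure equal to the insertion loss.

Convert to linear (a loss of L dB is a gain of −L dB): F_i = 10^(NF_i/10), G_i = 10^(G_i,dB/10)
  Stage 1: F_1 = 10^(7.81/10) = 6.039, G_1 = 10^(−7.81/10) = 0.1656
  Stage 2: F_2 = 10^(2.47/10) = 1.766, G_2 = 10^(24.0/10) = 251.2
  Stage 3: F_3 = 10^(6.66/10) = 4.634, G_3 = 10^(−4.54/10) = 0.3516
  Stage 4: F_4 = 10^(5.56/10) = 3.597, G_4 = 10^(18.0/10) = 63.10
Friis cascade:
  F = 6.039 + (1.766 − 1)/0.1656 + (4.634 − 1)/41.59 + (3.597 − 1)/14.62 = 10.93
NF = 10 log₁₀(10.93) = 10.39 dB

10.39 dB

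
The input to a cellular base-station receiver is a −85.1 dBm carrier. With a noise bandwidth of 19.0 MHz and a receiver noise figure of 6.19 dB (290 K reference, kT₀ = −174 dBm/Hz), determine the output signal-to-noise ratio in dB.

9.9 dB

Noise floor: N = −174 + 10 log₁₀(B) + NF
10 log₁₀(1.90×10⁷) = 72.79 dB
N = −174 + 72.79 + 6.19 = −95.02 dBm
SNR = P_sig − N = −85.1 − (−95.02) = 9.92 dB → 9.9 dB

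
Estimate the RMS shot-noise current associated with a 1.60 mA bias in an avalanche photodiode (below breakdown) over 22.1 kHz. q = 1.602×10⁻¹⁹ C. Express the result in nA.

I_n = √(2qI·B)
2qI·B = 2 × 1.602×10⁻¹⁹ × 1.60×10⁻³ × 2.21×10⁴ = 1.13×10⁻¹⁷ A²
I_n = √(1.13×10⁻¹⁷) = 3.37×10⁻⁹ A = 3.37 nA

3.37 nA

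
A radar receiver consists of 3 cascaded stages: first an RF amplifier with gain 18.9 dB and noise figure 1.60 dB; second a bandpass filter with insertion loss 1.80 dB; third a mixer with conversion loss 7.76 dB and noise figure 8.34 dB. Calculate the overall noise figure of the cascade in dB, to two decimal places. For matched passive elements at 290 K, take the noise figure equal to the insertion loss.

Convert to linear (a loss of L dB is a gain of −L dB): F_i = 10^(NF_i/10), G_i = 10^(G_i,dB/10)
  Stage 1: F_1 = 10^(1.60/10) = 1.445, G_1 = 10^(18.9/10) = 77.62
  Stage 2: F_2 = 10^(1.80/10) = 1.514, G_2 = 10^(−1.80/10) = 0.6607
  Stage 3: F_3 = 10^(8.34/10) = 6.823, G_3 = 10^(−7.76/10) = 0.1675
Friis cascade:
  F = 1.445 + (1.514 − 1)/77.62 + (6.823 − 1)/51.29 = 1.566
NF = 10 log₁₀(1.566) = 1.95 dB

1.95 dB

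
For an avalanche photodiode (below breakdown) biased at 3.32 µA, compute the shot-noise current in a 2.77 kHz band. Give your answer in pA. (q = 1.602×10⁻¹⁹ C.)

I_n = √(2qI·B)
2qI·B = 2 × 1.602×10⁻¹⁹ × 3.32×10⁻⁶ × 2.77×10³ = 2.95×10⁻²¹ A²
I_n = √(2.95×10⁻²¹) = 5.43×10⁻¹¹ A = 54.3 pA

54.3 pA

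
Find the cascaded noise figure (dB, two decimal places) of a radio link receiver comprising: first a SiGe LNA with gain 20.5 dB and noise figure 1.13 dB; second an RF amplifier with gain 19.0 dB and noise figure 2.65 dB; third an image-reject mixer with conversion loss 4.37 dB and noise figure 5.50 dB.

1.16 dB

Convert to linear (a loss of L dB is a gain of −L dB): F_i = 10^(NF_i/10), G_i = 10^(G_i,dB/10)
  Stage 1: F_1 = 10^(1.13/10) = 1.297, G_1 = 10^(20.5/10) = 112.2
  Stage 2: F_2 = 10^(2.65/10) = 1.841, G_2 = 10^(19.0/10) = 79.43
  Stage 3: F_3 = 10^(5.50/10) = 3.548, G_3 = 10^(−4.37/10) = 0.3656
Friis cascade:
  F = 1.297 + (1.841 − 1)/112.2 + (3.548 − 1)/8913 = 1.305
NF = 10 log₁₀(1.305) = 1.16 dB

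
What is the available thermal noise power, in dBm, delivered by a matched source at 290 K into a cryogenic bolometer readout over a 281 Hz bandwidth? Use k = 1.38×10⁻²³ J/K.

P_n = kTB = 1.38×10⁻²³ × 290 × 2.81×10² = 1.12×10⁻¹⁸ W
In dBm: 10 log₁₀(1.12×10⁻¹⁸ / 10⁻³) = −149.5 dBm

−149.5 dBm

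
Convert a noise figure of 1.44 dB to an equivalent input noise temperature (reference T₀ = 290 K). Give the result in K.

114 K

F = 10^(1.44/10) = 1.39316
T_e = (F − 1)·T₀ = (1.39316 − 1) × 290 = 114 K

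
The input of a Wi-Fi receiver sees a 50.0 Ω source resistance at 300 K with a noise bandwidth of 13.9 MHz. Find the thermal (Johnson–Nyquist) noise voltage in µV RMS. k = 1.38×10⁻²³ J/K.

V_n = √(4kTRB)
4kTRB = 4 × 1.38×10⁻²³ × 300 × 5.00×10¹ × 1.39×10⁷ = 1.15×10⁻¹¹ V²
V_n = √(1.15×10⁻¹¹) = 3.39×10⁻⁶ V = 3.39 µV

3.39 µV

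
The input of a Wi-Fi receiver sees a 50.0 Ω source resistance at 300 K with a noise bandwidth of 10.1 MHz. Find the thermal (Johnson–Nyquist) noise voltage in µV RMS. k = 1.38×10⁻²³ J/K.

2.89 µV

V_n = √(4kTRB)
4kTRB = 4 × 1.38×10⁻²³ × 300 × 5.00×10¹ × 1.01×10⁷ = 8.36×10⁻¹² V²
V_n = √(8.36×10⁻¹²) = 2.89×10⁻⁶ V = 2.89 µV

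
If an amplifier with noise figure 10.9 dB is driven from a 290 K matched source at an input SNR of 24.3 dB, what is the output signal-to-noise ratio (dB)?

By definition F = SNR_in/SNR_out, so in dB: SNR_out = SNR_in − NF
SNR_out = 24.3 − 10.9 = 13.4 dB

13.4 dB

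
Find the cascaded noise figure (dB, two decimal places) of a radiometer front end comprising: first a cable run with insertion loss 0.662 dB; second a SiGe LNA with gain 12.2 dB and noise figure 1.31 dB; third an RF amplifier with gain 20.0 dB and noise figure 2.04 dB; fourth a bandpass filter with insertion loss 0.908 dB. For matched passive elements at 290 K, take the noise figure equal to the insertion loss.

Convert to linear (a loss of L dB is a gain of −L dB): F_i = 10^(NF_i/10), G_i = 10^(G_i,dB/10)
  Stage 1: F_1 = 10^(0.662/10) = 1.165, G_1 = 10^(−0.662/10) = 0.8586
  Stage 2: F_2 = 10^(1.31/10) = 1.352, G_2 = 10^(12.2/10) = 16.60
  Stage 3: F_3 = 10^(2.04/10) = 1.600, G_3 = 10^(20.0/10) = 100.0
  Stage 4: F_4 = 10^(0.908/10) = 1.233, G_4 = 10^(−0.908/10) = 0.8113
Friis cascade:
  F = 1.165 + (1.352 − 1)/0.8586 + (1.600 − 1)/14.25 + (1.233 − 1)/1425 = 1.617
NF = 10 log₁₀(1.617) = 2.09 dB

2.09 dB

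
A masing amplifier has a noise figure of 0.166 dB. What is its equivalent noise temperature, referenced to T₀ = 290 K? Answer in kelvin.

11.3 K

F = 10^(0.166/10) = 1.03896
T_e = (F − 1)·T₀ = (1.03896 − 1) × 290 = 11.3 K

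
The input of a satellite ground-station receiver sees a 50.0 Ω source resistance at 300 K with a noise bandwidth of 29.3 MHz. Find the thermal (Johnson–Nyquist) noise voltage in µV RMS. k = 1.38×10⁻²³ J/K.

V_n = √(4kTRB)
4kTRB = 4 × 1.38×10⁻²³ × 300 × 5.00×10¹ × 2.93×10⁷ = 2.43×10⁻¹¹ V²
V_n = √(2.43×10⁻¹¹) = 4.93×10⁻⁶ V = 4.93 µV

4.93 µV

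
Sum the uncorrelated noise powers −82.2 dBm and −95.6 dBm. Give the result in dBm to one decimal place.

−82.0 dBm

Convert to linear, add, convert back:
P₁ = 6.03×10⁻¹² W, P₂ = 2.75×10⁻¹³ W
P_tot = 6.30×10⁻¹² W → 10 log₁₀(P_tot / 10⁻³) = −82.0 dBm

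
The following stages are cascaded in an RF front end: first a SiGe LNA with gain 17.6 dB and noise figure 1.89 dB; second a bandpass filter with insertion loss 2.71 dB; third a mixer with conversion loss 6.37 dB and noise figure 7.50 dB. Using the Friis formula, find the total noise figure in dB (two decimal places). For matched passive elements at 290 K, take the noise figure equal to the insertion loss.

Convert to linear (a loss of L dB is a gain of −L dB): F_i = 10^(NF_i/10), G_i = 10^(G_i,dB/10)
  Stage 1: F_1 = 10^(1.89/10) = 1.545, G_1 = 10^(17.6/10) = 57.54
  Stage 2: F_2 = 10^(2.71/10) = 1.866, G_2 = 10^(−2.71/10) = 0.5358
  Stage 3: F_3 = 10^(7.50/10) = 5.623, G_3 = 10^(−6.37/10) = 0.2307
Friis cascade:
  F = 1.545 + (1.866 − 1)/57.54 + (5.623 − 1)/30.83 = 1.710
NF = 10 log₁₀(1.710) = 2.33 dB

2.33 dB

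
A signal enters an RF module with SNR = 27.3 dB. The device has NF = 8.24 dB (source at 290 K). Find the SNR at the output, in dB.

19.06 dB

By definition F = SNR_in/SNR_out, so in dB: SNR_out = SNR_in − NF
SNR_out = 27.3 − 8.24 = 19.06 dB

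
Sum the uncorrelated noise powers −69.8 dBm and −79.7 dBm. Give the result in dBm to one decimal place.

Convert to linear, add, convert back:
P₁ = 1.05×10⁻¹⁰ W, P₂ = 1.07×10⁻¹¹ W
P_tot = 1.15×10⁻¹⁰ W → 10 log₁₀(P_tot / 10⁻³) = −69.4 dBm

−69.4 dBm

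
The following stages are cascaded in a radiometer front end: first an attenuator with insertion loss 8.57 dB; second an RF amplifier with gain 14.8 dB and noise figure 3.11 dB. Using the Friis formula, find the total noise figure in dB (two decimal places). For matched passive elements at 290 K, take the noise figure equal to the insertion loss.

Convert to linear (a loss of L dB is a gain of −L dB): F_i = 10^(NF_i/10), G_i = 10^(G_i,dB/10)
  Stage 1: F_1 = 10^(8.57/10) = 7.194, G_1 = 10^(−8.57/10) = 0.1390
  Stage 2: F_2 = 10^(3.11/10) = 2.046, G_2 = 10^(14.8/10) = 30.20
Friis cascade:
  F = 7.194 + (2.046 − 1)/0.1390 = 14.72
NF = 10 log₁₀(14.72) = 11.68 dB

11.68 dB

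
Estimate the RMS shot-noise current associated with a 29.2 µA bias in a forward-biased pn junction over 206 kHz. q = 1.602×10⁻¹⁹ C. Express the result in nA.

1.39 nA

I_n = √(2qI·B)
2qI·B = 2 × 1.602×10⁻¹⁹ × 2.92×10⁻⁵ × 2.06×10⁵ = 1.93×10⁻¹⁸ A²
I_n = √(1.93×10⁻¹⁸) = 1.39×10⁻⁹ A = 1.39 nA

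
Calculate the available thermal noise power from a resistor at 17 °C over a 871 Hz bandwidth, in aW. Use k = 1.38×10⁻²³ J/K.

T = 17 °C + 273.15 = 290.15 K
P_n = kTB = 1.38×10⁻²³ × 290.15 × 8.71×10² = 3.49×10⁻¹⁸ W = 3.49 aW

3.49 aW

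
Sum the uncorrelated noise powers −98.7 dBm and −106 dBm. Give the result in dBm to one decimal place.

Convert to linear, add, convert back:
P₁ = 1.35×10⁻¹³ W, P₂ = 2.51×10⁻¹⁴ W
P_tot = 1.60×10⁻¹³ W → 10 log₁₀(P_tot / 10⁻³) = −98.0 dBm

−98.0 dBm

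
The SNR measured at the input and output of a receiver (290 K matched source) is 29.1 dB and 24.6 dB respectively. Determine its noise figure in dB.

NF (dB) = SNR_in(dB) − SNR_out(dB) when the source is at T₀
NF = 29.1 − 24.6 = 4.5 dB

4.5 dB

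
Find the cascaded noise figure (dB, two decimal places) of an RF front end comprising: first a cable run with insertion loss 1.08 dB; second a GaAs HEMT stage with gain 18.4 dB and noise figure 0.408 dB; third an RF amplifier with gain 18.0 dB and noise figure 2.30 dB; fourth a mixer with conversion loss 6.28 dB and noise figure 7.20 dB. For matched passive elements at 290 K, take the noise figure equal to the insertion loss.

1.53 dB

Convert to linear (a loss of L dB is a gain of −L dB): F_i = 10^(NF_i/10), G_i = 10^(G_i,dB/10)
  Stage 1: F_1 = 10^(1.08/10) = 1.282, G_1 = 10^(−1.08/10) = 0.7798
  Stage 2: F_2 = 10^(0.408/10) = 1.098, G_2 = 10^(18.4/10) = 69.18
  Stage 3: F_3 = 10^(2.30/10) = 1.698, G_3 = 10^(18.0/10) = 63.10
  Stage 4: F_4 = 10^(7.20/10) = 5.248, G_4 = 10^(−6.28/10) = 0.2355
Friis cascade:
  F = 1.282 + (1.098 − 1)/0.7798 + (1.698 − 1)/53.95 + (5.248 − 1)/3404 = 1.423
NF = 10 log₁₀(1.423) = 1.53 dB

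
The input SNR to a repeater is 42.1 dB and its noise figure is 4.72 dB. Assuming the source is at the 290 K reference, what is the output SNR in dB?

37.38 dB

By definition F = SNR_in/SNR_out, so in dB: SNR_out = SNR_in − NF
SNR_out = 42.1 − 4.72 = 37.38 dB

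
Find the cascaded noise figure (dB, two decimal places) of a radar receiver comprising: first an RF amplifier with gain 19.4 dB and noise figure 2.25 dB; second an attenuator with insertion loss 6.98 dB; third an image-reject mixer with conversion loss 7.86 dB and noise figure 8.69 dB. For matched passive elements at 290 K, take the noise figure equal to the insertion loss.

Convert to linear (a loss of L dB is a gain of −L dB): F_i = 10^(NF_i/10), G_i = 10^(G_i,dB/10)
  Stage 1: F_1 = 10^(2.25/10) = 1.679, G_1 = 10^(19.4/10) = 87.10
  Stage 2: F_2 = 10^(6.98/10) = 4.989, G_2 = 10^(−6.98/10) = 0.2004
  Stage 3: F_3 = 10^(8.69/10) = 7.396, G_3 = 10^(−7.86/10) = 0.1637
Friis cascade:
  F = 1.679 + (4.989 − 1)/87.10 + (7.396 − 1)/17.46 = 2.091
NF = 10 log₁₀(2.091) = 3.20 dB

3.20 dB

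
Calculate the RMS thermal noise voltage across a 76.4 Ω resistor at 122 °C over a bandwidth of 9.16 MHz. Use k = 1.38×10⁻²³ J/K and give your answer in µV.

T = 122 °C + 273.15 = 395.15 K
V_n = √(4kTRB)
4kTRB = 4 × 1.38×10⁻²³ × 395.15 × 7.64×10¹ × 9.16×10⁶ = 1.53×10⁻¹¹ V²
V_n = √(1.53×10⁻¹¹) = 3.91×10⁻⁶ V = 3.91 µV

3.91 µV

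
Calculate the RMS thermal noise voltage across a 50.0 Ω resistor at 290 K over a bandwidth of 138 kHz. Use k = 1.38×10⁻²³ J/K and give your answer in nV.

V_n = √(4kTRB)
4kTRB = 4 × 1.38×10⁻²³ × 290 × 5.00×10¹ × 1.38×10⁵ = 1.10×10⁻¹³ V²
V_n = √(1.10×10⁻¹³) = 3.32×10⁻⁷ V = 332 nV

332 nV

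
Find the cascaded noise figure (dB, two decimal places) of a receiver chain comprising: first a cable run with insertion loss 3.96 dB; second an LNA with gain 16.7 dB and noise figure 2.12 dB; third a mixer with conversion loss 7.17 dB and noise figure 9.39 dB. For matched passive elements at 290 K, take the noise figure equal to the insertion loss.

Convert to linear (a loss of L dB is a gain of −L dB): F_i = 10^(NF_i/10), G_i = 10^(G_i,dB/10)
  Stage 1: F_1 = 10^(3.96/10) = 2.489, G_1 = 10^(−3.96/10) = 0.4018
  Stage 2: F_2 = 10^(2.12/10) = 1.629, G_2 = 10^(16.7/10) = 46.77
  Stage 3: F_3 = 10^(9.39/10) = 8.690, G_3 = 10^(−7.17/10) = 0.1919
Friis cascade:
  F = 2.489 + (1.629 − 1)/0.4018 + (8.690 − 1)/18.79 = 4.464
NF = 10 log₁₀(4.464) = 6.50 dB

6.50 dB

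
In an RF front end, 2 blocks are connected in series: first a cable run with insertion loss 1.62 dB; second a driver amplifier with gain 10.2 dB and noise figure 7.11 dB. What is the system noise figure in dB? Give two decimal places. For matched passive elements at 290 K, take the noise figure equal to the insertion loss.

8.73 dB

Convert to linear (a loss of L dB is a gain of −L dB): F_i = 10^(NF_i/10), G_i = 10^(G_i,dB/10)
  Stage 1: F_1 = 10^(1.62/10) = 1.452, G_1 = 10^(−1.62/10) = 0.6887
  Stage 2: F_2 = 10^(7.11/10) = 5.140, G_2 = 10^(10.2/10) = 10.47
Friis cascade:
  F = 1.452 + (5.140 − 1)/0.6887 = 7.464
NF = 10 log₁₀(7.464) = 8.73 dB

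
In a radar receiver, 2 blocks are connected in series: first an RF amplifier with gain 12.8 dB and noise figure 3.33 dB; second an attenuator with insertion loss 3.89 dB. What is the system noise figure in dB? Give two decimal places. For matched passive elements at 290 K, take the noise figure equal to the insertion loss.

3.48 dB

Convert to linear (a loss of L dB is a gain of −L dB): F_i = 10^(NF_i/10), G_i = 10^(G_i,dB/10)
  Stage 1: F_1 = 10^(3.33/10) = 2.153, G_1 = 10^(12.8/10) = 19.05
  Stage 2: F_2 = 10^(3.89/10) = 2.449, G_2 = 10^(−3.89/10) = 0.4083
Friis cascade:
  F = 2.153 + (2.449 − 1)/19.05 = 2.229
NF = 10 log₁₀(2.229) = 3.48 dB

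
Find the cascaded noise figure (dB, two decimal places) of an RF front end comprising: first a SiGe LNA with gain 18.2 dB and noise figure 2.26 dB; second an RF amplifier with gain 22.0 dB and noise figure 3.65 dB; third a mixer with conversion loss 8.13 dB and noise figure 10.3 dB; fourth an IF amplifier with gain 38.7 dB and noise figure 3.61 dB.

2.32 dB

Convert to linear (a loss of L dB is a gain of −L dB): F_i = 10^(NF_i/10), G_i = 10^(G_i,dB/10)
  Stage 1: F_1 = 10^(2.26/10) = 1.683, G_1 = 10^(18.2/10) = 66.07
  Stage 2: F_2 = 10^(3.65/10) = 2.317, G_2 = 10^(22.0/10) = 158.5
  Stage 3: F_3 = 10^(10.3/10) = 10.72, G_3 = 10^(−8.13/10) = 0.1538
  Stage 4: F_4 = 10^(3.61/10) = 2.296, G_4 = 10^(38.7/10) = 7413
Friis cascade:
  F = 1.683 + (2.317 − 1)/66.07 + (10.72 − 1)/1.047×10⁴ + (2.296 − 1)/1611 = 1.704
NF = 10 log₁₀(1.704) = 2.32 dB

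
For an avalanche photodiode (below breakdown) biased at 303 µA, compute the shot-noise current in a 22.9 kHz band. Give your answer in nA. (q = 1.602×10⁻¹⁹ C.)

I_n = √(2qI·B)
2qI·B = 2 × 1.602×10⁻¹⁹ × 3.03×10⁻⁴ × 2.29×10⁴ = 2.22×10⁻¹⁸ A²
I_n = √(2.22×10⁻¹⁸) = 1.49×10⁻⁹ A = 1.49 nA

1.49 nA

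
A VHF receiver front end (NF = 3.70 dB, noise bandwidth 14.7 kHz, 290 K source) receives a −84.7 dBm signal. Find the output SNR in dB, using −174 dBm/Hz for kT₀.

Noise floor: N = −174 + 10 log₁₀(B) + NF
10 log₁₀(1.47×10⁴) = 41.67 dB
N = −174 + 41.67 + 3.70 = −128.63 dBm
SNR = P_sig − N = −84.7 − (−128.63) = 43.93 dB → 43.9 dB

43.9 dB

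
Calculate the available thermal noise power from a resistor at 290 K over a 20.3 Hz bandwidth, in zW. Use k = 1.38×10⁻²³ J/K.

81.2 zW

P_n = kTB = 1.38×10⁻²³ × 290 × 2.03×10¹ = 8.12×10⁻²⁰ W = 81.2 zW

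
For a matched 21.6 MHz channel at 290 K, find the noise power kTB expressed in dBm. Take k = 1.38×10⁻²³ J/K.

−100.6 dBm

P_n = kTB = 1.38×10⁻²³ × 290 × 2.16×10⁷ = 8.64×10⁻¹⁴ W
In dBm: 10 log₁₀(8.64×10⁻¹⁴ / 10⁻³) = −100.6 dBm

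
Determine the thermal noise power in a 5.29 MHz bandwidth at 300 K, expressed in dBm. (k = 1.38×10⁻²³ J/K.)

P_n = kTB = 1.38×10⁻²³ × 300 × 5.29×10⁶ = 2.19×10⁻¹⁴ W
In dBm: 10 log₁₀(2.19×10⁻¹⁴ / 10⁻³) = −106.6 dBm

−106.6 dBm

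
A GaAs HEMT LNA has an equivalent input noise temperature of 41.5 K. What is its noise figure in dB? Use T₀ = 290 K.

0.581 dB

F = 1 + T_e/T₀ = 1 + 41.5/290 = 1.1431
NF = 10 log₁₀(1.1431) = 0.581 dB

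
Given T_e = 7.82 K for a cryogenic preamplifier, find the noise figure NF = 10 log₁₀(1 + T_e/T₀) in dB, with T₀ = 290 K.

F = 1 + T_e/T₀ = 1 + 7.82/290 = 1.02697
NF = 10 log₁₀(1.02697) = 0.116 dB

0.116 dB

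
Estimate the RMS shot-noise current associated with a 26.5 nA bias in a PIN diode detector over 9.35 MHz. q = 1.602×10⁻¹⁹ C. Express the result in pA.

282 pA

I_n = √(2qI·B)
2qI·B = 2 × 1.602×10⁻¹⁹ × 2.65×10⁻⁸ × 9.35×10⁶ = 7.94×10⁻²⁰ A²
I_n = √(7.94×10⁻²⁰) = 2.82×10⁻¹⁰ A = 282 pA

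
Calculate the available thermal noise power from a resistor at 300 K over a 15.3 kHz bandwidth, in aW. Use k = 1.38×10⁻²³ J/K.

63.3 aW

P_n = kTB = 1.38×10⁻²³ × 300 × 1.53×10⁴ = 6.33×10⁻¹⁷ W = 63.3 aW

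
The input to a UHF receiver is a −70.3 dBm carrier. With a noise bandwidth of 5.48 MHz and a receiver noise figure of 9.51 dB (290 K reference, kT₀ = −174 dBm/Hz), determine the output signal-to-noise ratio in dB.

Noise floor: N = −174 + 10 log₁₀(B) + NF
10 log₁₀(5.48×10⁶) = 67.39 dB
N = −174 + 67.39 + 9.51 = −97.10 dBm
SNR = P_sig − N = −70.3 − (−97.10) = 26.80 dB → 26.8 dB

26.8 dB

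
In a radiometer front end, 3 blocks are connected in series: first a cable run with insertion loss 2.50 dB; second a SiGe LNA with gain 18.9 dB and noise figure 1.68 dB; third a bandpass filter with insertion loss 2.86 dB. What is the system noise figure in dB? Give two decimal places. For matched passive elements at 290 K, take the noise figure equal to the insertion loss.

Convert to linear (a loss of L dB is a gain of −L dB): F_i = 10^(NF_i/10), G_i = 10^(G_i,dB/10)
  Stage 1: F_1 = 10^(2.50/10) = 1.778, G_1 = 10^(−2.50/10) = 0.5623
  Stage 2: F_2 = 10^(1.68/10) = 1.472, G_2 = 10^(18.9/10) = 77.62
  Stage 3: F_3 = 10^(2.86/10) = 1.932, G_3 = 10^(−2.86/10) = 0.5176
Friis cascade:
  F = 1.778 + (1.472 − 1)/0.5623 + (1.932 − 1)/43.65 = 2.640
NF = 10 log₁₀(2.640) = 4.22 dB

4.22 dB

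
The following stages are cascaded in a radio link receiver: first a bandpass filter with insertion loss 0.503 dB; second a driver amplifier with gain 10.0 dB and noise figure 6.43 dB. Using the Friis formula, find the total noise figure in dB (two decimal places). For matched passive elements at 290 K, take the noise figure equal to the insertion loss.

Convert to linear (a loss of L dB is a gain of −L dB): F_i = 10^(NF_i/10), G_i = 10^(G_i,dB/10)
  Stage 1: F_1 = 10^(0.503/10) = 1.123, G_1 = 10^(−0.503/10) = 0.8906
  Stage 2: F_2 = 10^(6.43/10) = 4.395, G_2 = 10^(10.0/10) = 10.00
Friis cascade:
  F = 1.123 + (4.395 − 1)/0.8906 = 4.935
NF = 10 log₁₀(4.935) = 6.93 dB

6.93 dB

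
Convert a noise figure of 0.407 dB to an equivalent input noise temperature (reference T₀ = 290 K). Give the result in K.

F = 10^(0.407/10) = 1.09825
T_e = (F − 1)·T₀ = (1.09825 − 1) × 290 = 28.5 K

28.5 K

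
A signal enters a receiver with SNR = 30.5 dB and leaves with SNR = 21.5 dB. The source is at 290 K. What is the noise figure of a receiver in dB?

NF (dB) = SNR_in(dB) − SNR_out(dB) when the source is at T₀
NF = 30.5 − 21.5 = 9.0 dB

9.0 dB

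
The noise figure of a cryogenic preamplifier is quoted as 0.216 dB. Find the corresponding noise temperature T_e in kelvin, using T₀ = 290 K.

14.8 K

F = 10^(0.216/10) = 1.05099
T_e = (F − 1)·T₀ = (1.05099 − 1) × 290 = 14.8 K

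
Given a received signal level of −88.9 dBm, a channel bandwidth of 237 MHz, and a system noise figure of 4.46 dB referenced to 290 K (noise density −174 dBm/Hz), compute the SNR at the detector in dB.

Noise floor: N = −174 + 10 log₁₀(B) + NF
10 log₁₀(2.37×10⁸) = 83.75 dB
N = −174 + 83.75 + 4.46 = −85.79 dBm
SNR = P_sig − N = −88.9 − (−85.79) = −3.11 dB → −3.1 dB

−3.1 dB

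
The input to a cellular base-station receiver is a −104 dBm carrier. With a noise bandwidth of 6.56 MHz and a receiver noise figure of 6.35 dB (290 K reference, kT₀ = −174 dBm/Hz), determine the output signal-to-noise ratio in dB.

−4.5 dB

Noise floor: N = −174 + 10 log₁₀(B) + NF
10 log₁₀(6.56×10⁶) = 68.17 dB
N = −174 + 68.17 + 6.35 = −99.48 dBm
SNR = P_sig − N = −104 − (−99.48) = −4.52 dB → −4.5 dB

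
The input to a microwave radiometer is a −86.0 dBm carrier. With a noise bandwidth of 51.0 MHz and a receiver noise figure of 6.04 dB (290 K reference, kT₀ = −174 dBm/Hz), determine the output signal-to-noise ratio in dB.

Noise floor: N = −174 + 10 log₁₀(B) + NF
10 log₁₀(5.10×10⁷) = 77.08 dB
N = −174 + 77.08 + 6.04 = −90.88 dBm
SNR = P_sig − N = −86.0 − (−90.88) = 4.88 dB → 4.9 dB

4.9 dB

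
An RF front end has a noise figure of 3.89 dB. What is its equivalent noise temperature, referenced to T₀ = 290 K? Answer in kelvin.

F = 10^(3.89/10) = 2.44906
T_e = (F − 1)·T₀ = (2.44906 − 1) × 290 = 420 K

420 K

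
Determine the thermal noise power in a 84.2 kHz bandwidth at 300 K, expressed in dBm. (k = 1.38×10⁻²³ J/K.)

P_n = kTB = 1.38×10⁻²³ × 300 × 8.42×10⁴ = 3.49×10⁻¹⁶ W
In dBm: 10 log₁₀(3.49×10⁻¹⁶ / 10⁻³) = −124.6 dBm

−124.6 dBm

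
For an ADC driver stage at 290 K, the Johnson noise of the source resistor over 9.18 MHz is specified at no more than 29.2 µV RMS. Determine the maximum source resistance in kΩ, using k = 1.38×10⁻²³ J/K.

5.80 kΩ

Johnson–Nyquist: V_n = √(4kTRB) ⇒ R = V_n² / (4kTB)
4kTB = 4 × 1.38×10⁻²³ × 290 × 9.18×10⁶ = 1.47×10⁻¹³
R = (2.92×10⁻⁵)² / 1.47×10⁻¹³ = 5.80×10³ Ω = 5.80 kΩ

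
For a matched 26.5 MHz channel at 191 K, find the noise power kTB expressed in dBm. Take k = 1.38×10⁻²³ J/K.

P_n = kTB = 1.38×10⁻²³ × 191 × 2.65×10⁷ = 6.98×10⁻¹⁴ W
In dBm: 10 log₁₀(6.98×10⁻¹⁴ / 10⁻³) = −101.6 dBm

−101.6 dBm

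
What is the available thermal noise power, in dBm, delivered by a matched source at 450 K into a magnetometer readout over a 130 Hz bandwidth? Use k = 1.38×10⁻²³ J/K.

−150.9 dBm

P_n = kTB = 1.38×10⁻²³ × 450 × 1.30×10² = 8.07×10⁻¹⁹ W
In dBm: 10 log₁₀(8.07×10⁻¹⁹ / 10⁻³) = −150.9 dBm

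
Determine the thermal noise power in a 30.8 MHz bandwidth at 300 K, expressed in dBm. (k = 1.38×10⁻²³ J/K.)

−98.9 dBm

P_n = kTB = 1.38×10⁻²³ × 300 × 3.08×10⁷ = 1.28×10⁻¹³ W
In dBm: 10 log₁₀(1.28×10⁻¹³ / 10⁻³) = −98.9 dBm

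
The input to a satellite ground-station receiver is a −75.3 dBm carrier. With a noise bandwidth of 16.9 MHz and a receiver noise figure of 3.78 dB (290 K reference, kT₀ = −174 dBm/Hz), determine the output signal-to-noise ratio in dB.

22.6 dB

Noise floor: N = −174 + 10 log₁₀(B) + NF
10 log₁₀(1.69×10⁷) = 72.28 dB
N = −174 + 72.28 + 3.78 = −97.94 dBm
SNR = P_sig − N = −75.3 − (−97.94) = 22.64 dB → 22.6 dB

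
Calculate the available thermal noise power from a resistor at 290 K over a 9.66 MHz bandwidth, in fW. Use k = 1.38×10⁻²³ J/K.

38.7 fW

P_n = kTB = 1.38×10⁻²³ × 290 × 9.66×10⁶ = 3.87×10⁻¹⁴ W = 38.7 fW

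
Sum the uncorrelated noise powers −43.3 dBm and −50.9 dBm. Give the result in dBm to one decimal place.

Convert to linear, add, convert back:
P₁ = 4.68×10⁻⁸ W, P₂ = 8.13×10⁻⁹ W
P_tot = 5.49×10⁻⁸ W → 10 log₁₀(P_tot / 10⁻³) = −42.6 dBm

−42.6 dBm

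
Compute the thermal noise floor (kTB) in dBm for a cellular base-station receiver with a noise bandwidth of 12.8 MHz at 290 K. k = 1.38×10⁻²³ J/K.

P_n = kTB = 1.38×10⁻²³ × 290 × 1.28×10⁷ = 5.12×10⁻¹⁴ W
In dBm: 10 log₁₀(5.12×10⁻¹⁴ / 10⁻³) = −102.9 dBm

−102.9 dBm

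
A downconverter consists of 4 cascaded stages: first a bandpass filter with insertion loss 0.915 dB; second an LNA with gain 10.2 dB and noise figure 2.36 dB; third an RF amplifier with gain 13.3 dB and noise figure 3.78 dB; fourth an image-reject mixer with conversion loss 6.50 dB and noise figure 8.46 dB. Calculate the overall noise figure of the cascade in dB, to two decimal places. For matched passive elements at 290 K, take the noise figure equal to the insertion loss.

3.66 dB

Convert to linear (a loss of L dB is a gain of −L dB): F_i = 10^(NF_i/10), G_i = 10^(G_i,dB/10)
  Stage 1: F_1 = 10^(0.915/10) = 1.235, G_1 = 10^(−0.915/10) = 0.8100
  Stage 2: F_2 = 10^(2.36/10) = 1.722, G_2 = 10^(10.2/10) = 10.47
  Stage 3: F_3 = 10^(3.78/10) = 2.388, G_3 = 10^(13.3/10) = 21.38
  Stage 4: F_4 = 10^(8.46/10) = 7.015, G_4 = 10^(−6.50/10) = 0.2239
Friis cascade:
  F = 1.235 + (1.722 − 1)/0.8100 + (2.388 − 1)/8.482 + (7.015 − 1)/181.3 = 2.322
NF = 10 log₁₀(2.322) = 3.66 dB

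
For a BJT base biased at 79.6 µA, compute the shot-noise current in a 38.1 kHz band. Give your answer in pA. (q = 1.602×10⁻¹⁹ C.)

986 pA

I_n = √(2qI·B)
2qI·B = 2 × 1.602×10⁻¹⁹ × 7.96×10⁻⁵ × 3.81×10⁴ = 9.72×10⁻¹⁹ A²
I_n = √(9.72×10⁻¹⁹) = 9.86×10⁻¹⁰ A = 986 pA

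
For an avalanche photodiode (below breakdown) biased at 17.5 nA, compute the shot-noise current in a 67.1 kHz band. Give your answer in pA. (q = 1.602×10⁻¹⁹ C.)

19.4 pA

I_n = √(2qI·B)
2qI·B = 2 × 1.602×10⁻¹⁹ × 1.75×10⁻⁸ × 6.71×10⁴ = 3.76×10⁻²² A²
I_n = √(3.76×10⁻²²) = 1.94×10⁻¹¹ A = 19.4 pA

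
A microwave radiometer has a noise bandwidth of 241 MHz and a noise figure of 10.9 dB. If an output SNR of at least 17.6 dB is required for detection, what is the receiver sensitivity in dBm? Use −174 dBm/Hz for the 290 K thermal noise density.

Sensitivity = −174 + 10 log₁₀(B) + NF + SNR_min
= −174 + 83.82 + 10.9 + 17.6
= −61.68 dBm → −61.7 dBm

−61.7 dBm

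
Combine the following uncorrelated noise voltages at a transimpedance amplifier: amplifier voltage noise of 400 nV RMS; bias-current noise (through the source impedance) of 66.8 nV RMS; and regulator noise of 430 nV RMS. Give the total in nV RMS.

591 nV

Uncorrelated sources add in power (mean-square): V_tot = √(ΣV_i²)
V_tot = √[(4.00×10⁻⁷)² + (6.68×10⁻⁸)² + (4.30×10⁻⁷)²] = 5.91×10⁻⁷ V = 591 nV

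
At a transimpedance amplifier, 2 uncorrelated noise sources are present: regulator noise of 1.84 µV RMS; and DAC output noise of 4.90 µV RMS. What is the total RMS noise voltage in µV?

5.23 µV

Uncorrelated sources add in power (mean-square): V_tot = √(ΣV_i²)
V_tot = √[(1.84×10⁻⁶)² + (4.90×10⁻⁶)²] = 5.23×10⁻⁶ V = 5.23 µV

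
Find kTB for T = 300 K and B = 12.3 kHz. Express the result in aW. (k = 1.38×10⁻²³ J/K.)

P_n = kTB = 1.38×10⁻²³ × 300 × 1.23×10⁴ = 5.09×10⁻¹⁷ W = 50.9 aW

50.9 aW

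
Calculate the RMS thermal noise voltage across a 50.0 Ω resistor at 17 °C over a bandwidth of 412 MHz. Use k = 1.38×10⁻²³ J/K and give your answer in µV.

18.2 µV

T = 17 °C + 273.15 = 290.15 K
V_n = √(4kTRB)
4kTRB = 4 × 1.38×10⁻²³ × 290.15 × 5.00×10¹ × 4.12×10⁸ = 3.30×10⁻¹⁰ V²
V_n = √(3.30×10⁻¹⁰) = 1.82×10⁻⁵ V = 18.2 µV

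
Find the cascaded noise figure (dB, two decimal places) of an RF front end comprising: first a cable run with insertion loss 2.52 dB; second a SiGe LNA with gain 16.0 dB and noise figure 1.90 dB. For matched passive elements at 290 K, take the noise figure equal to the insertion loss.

4.42 dB

Convert to linear (a loss of L dB is a gain of −L dB): F_i = 10^(NF_i/10), G_i = 10^(G_i,dB/10)
  Stage 1: F_1 = 10^(2.52/10) = 1.786, G_1 = 10^(−2.52/10) = 0.5598
  Stage 2: F_2 = 10^(1.90/10) = 1.549, G_2 = 10^(16.0/10) = 39.81
Friis cascade:
  F = 1.786 + (1.549 − 1)/0.5598 = 2.767
NF = 10 log₁₀(2.767) = 4.42 dB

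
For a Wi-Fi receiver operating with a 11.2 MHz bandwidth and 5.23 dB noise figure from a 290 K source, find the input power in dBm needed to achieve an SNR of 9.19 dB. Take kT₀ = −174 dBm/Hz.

−89.1 dBm

Sensitivity = −174 + 10 log₁₀(B) + NF + SNR_min
= −174 + 70.49 + 5.23 + 9.19
= −89.09 dBm → −89.1 dBm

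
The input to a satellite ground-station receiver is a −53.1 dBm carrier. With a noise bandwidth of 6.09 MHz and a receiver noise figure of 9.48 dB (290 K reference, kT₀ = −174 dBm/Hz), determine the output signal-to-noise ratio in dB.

43.6 dB

Noise floor: N = −174 + 10 log₁₀(B) + NF
10 log₁₀(6.09×10⁶) = 67.85 dB
N = −174 + 67.85 + 9.48 = −96.67 dBm
SNR = P_sig − N = −53.1 − (−96.67) = 43.57 dB → 43.6 dB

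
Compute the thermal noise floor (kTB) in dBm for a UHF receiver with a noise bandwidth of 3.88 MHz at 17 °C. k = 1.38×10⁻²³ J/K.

T = 17 °C + 273.15 = 290.15 K
P_n = kTB = 1.38×10⁻²³ × 290.15 × 3.88×10⁶ = 1.55×10⁻¹⁴ W
In dBm: 10 log₁₀(1.55×10⁻¹⁴ / 10⁻³) = −108.1 dBm

−108.1 dBm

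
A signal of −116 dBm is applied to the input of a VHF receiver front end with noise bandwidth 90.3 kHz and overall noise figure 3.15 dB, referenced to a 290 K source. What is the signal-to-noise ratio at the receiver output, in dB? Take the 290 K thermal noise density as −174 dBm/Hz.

Noise floor: N = −174 + 10 log₁₀(B) + NF
10 log₁₀(9.03×10⁴) = 49.56 dB
N = −174 + 49.56 + 3.15 = −121.29 dBm
SNR = P_sig − N = −116 − (−121.29) = 5.29 dB → 5.3 dB

5.3 dB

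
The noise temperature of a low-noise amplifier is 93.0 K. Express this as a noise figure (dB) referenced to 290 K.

F = 1 + T_e/T₀ = 1 + 93.0/290 = 1.32069
NF = 10 log₁₀(1.32069) = 1.21 dB

1.21 dB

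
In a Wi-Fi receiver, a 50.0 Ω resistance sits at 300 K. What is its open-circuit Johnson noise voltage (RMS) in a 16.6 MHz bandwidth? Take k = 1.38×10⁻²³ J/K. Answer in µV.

V_n = √(4kTRB)
4kTRB = 4 × 1.38×10⁻²³ × 300 × 5.00×10¹ × 1.66×10⁷ = 1.37×10⁻¹¹ V²
V_n = √(1.37×10⁻¹¹) = 3.71×10⁻⁶ V = 3.71 µV

3.71 µV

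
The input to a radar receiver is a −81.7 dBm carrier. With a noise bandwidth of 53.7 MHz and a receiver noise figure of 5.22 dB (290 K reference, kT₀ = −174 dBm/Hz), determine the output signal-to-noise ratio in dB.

Noise floor: N = −174 + 10 log₁₀(B) + NF
10 log₁₀(5.37×10⁷) = 77.3 dB
N = −174 + 77.3 + 5.22 = −91.48 dBm
SNR = P_sig − N = −81.7 − (−91.48) = 9.78 dB → 9.8 dB

9.8 dB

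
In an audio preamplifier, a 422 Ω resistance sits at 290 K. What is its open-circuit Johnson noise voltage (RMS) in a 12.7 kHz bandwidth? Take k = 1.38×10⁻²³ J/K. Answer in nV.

V_n = √(4kTRB)
4kTRB = 4 × 1.38×10⁻²³ × 290 × 4.22×10² × 1.27×10⁴ = 8.58×10⁻¹⁴ V²
V_n = √(8.58×10⁻¹⁴) = 2.93×10⁻⁷ V = 293 nV

293 nV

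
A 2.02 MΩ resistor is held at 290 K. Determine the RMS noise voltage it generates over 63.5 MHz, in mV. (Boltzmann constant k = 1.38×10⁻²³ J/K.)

1.43 mV

V_n = √(4kTRB)
4kTRB = 4 × 1.38×10⁻²³ × 290 × 2.02×10⁶ × 6.35×10⁷ = 2.05×10⁻⁶ V²
V_n = √(2.05×10⁻⁶) = 1.43×10⁻³ V = 1.43 mV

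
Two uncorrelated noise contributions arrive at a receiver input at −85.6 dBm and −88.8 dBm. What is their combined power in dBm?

Convert to linear, add, convert back:
P₁ = 2.75×10⁻¹² W, P₂ = 1.32×10⁻¹² W
P_tot = 4.07×10⁻¹² W → 10 log₁₀(P_tot / 10⁻³) = −83.9 dBm

−83.9 dBm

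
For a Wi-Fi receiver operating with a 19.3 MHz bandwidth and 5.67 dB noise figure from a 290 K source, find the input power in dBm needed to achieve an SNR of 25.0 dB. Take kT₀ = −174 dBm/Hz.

Sensitivity = −174 + 10 log₁₀(B) + NF + SNR_min
= −174 + 72.86 + 5.67 + 25.0
= −70.47 dBm → −70.5 dBm

−70.5 dBm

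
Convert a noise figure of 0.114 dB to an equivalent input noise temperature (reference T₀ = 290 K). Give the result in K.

F = 10^(0.114/10) = 1.0266
T_e = (F − 1)·T₀ = (1.0266 − 1) × 290 = 7.71 K

7.71 K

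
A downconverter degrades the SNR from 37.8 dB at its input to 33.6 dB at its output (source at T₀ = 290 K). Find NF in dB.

4.2 dB

NF (dB) = SNR_in(dB) − SNR_out(dB) when the source is at T₀
NF = 37.8 − 33.6 = 4.2 dB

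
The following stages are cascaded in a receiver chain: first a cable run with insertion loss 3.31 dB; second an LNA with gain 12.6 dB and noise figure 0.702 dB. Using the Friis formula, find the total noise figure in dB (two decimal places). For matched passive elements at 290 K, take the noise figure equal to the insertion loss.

Convert to linear (a loss of L dB is a gain of −L dB): F_i = 10^(NF_i/10), G_i = 10^(G_i,dB/10)
  Stage 1: F_1 = 10^(3.31/10) = 2.143, G_1 = 10^(−3.31/10) = 0.4667
  Stage 2: F_2 = 10^(0.702/10) = 1.175, G_2 = 10^(12.6/10) = 18.20
Friis cascade:
  F = 2.143 + (1.175 − 1)/0.4667 = 2.519
NF = 10 log₁₀(2.519) = 4.01 dB

4.01 dB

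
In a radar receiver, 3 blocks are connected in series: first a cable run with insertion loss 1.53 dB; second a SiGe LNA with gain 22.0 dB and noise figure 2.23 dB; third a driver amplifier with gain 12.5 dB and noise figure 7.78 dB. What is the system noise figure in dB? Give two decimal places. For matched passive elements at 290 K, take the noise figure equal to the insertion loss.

3.84 dB

Convert to linear (a loss of L dB is a gain of −L dB): F_i = 10^(NF_i/10), G_i = 10^(G_i,dB/10)
  Stage 1: F_1 = 10^(1.53/10) = 1.422, G_1 = 10^(−1.53/10) = 0.7031
  Stage 2: F_2 = 10^(2.23/10) = 1.671, G_2 = 10^(22.0/10) = 158.5
  Stage 3: F_3 = 10^(7.78/10) = 5.998, G_3 = 10^(12.5/10) = 17.78
Friis cascade:
  F = 1.422 + (1.671 − 1)/0.7031 + (5.998 − 1)/111.4 = 2.422
NF = 10 log₁₀(2.422) = 3.84 dB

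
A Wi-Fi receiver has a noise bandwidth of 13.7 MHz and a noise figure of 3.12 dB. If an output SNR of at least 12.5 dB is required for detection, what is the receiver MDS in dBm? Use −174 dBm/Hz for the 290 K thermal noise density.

−87.0 dBm

Sensitivity = −174 + 10 log₁₀(B) + NF + SNR_min
= −174 + 71.37 + 3.12 + 12.5
= −87.01 dBm → −87.0 dBm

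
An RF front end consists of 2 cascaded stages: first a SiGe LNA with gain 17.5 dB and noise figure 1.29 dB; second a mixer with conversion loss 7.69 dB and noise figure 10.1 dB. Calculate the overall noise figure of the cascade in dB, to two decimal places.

1.79 dB

Convert to linear (a loss of L dB is a gain of −L dB): F_i = 10^(NF_i/10), G_i = 10^(G_i,dB/10)
  Stage 1: F_1 = 10^(1.29/10) = 1.346, G_1 = 10^(17.5/10) = 56.23
  Stage 2: F_2 = 10^(10.1/10) = 10.23, G_2 = 10^(−7.69/10) = 0.1702
Friis cascade:
  F = 1.346 + (10.23 − 1)/56.23 = 1.510
NF = 10 log₁₀(1.510) = 1.79 dB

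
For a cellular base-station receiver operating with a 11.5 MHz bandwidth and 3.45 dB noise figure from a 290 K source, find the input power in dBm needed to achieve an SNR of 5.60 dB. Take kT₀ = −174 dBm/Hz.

Sensitivity = −174 + 10 log₁₀(B) + NF + SNR_min
= −174 + 70.61 + 3.45 + 5.60
= −94.34 dBm → −94.3 dBm

−94.3 dBm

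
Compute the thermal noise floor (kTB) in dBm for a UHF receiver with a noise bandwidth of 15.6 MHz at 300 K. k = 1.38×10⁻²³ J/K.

−101.9 dBm

P_n = kTB = 1.38×10⁻²³ × 300 × 1.56×10⁷ = 6.46×10⁻¹⁴ W
In dBm: 10 log₁₀(6.46×10⁻¹⁴ / 10⁻³) = −101.9 dBm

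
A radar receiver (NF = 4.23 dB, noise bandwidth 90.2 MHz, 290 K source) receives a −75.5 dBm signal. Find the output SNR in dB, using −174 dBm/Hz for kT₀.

14.7 dB

Noise floor: N = −174 + 10 log₁₀(B) + NF
10 log₁₀(9.02×10⁷) = 79.55 dB
N = −174 + 79.55 + 4.23 = −90.22 dBm
SNR = P_sig − N = −75.5 − (−90.22) = 14.72 dB → 14.7 dB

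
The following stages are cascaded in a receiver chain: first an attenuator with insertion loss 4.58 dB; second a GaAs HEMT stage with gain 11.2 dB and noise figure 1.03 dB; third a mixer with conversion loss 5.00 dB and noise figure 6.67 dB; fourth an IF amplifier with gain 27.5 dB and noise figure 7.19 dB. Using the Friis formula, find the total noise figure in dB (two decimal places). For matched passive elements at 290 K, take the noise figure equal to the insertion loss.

8.66 dB

Convert to linear (a loss of L dB is a gain of −L dB): F_i = 10^(NF_i/10), G_i = 10^(G_i,dB/10)
  Stage 1: F_1 = 10^(4.58/10) = 2.871, G_1 = 10^(−4.58/10) = 0.3483
  Stage 2: F_2 = 10^(1.03/10) = 1.268, G_2 = 10^(11.2/10) = 13.18
  Stage 3: F_3 = 10^(6.67/10) = 4.645, G_3 = 10^(−5.00/10) = 0.3162
  Stage 4: F_4 = 10^(7.19/10) = 5.236, G_4 = 10^(27.5/10) = 562.3
Friis cascade:
  F = 2.871 + (1.268 − 1)/0.3483 + (4.645 − 1)/4.592 + (5.236 − 1)/1.452 = 7.350
NF = 10 log₁₀(7.350) = 8.66 dB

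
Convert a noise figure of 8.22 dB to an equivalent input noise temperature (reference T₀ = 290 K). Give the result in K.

F = 10^(8.22/10) = 6.63743
T_e = (F − 1)·T₀ = (6.63743 − 1) × 290 = 1635 K

1635 K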